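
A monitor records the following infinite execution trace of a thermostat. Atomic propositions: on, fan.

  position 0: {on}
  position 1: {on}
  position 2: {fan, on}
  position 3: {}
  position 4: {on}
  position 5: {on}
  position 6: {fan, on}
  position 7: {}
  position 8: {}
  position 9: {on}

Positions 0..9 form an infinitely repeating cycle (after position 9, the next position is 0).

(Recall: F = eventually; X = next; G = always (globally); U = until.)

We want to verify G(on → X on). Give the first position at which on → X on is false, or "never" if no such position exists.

Check on → X on at each position in order: 0 ✓, 1 ✓.
At position 2 the labels are {fan, on} and the next position 3 has {}, so on → X on is false there. This is the first violation.

2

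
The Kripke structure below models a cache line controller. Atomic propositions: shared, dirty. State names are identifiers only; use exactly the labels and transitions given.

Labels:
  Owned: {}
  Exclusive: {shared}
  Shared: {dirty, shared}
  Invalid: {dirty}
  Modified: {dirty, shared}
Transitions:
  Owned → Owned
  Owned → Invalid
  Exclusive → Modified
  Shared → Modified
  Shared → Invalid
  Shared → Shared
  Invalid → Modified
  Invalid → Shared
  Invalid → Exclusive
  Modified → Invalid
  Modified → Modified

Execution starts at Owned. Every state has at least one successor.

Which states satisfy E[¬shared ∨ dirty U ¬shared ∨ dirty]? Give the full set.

States satisfying ¬shared ∨ dirty: {Owned, Shared, Invalid, Modified}.
States satisfying E[¬shared ∨ dirty U ¬shared ∨ dirty]: {Owned, Shared, Invalid, Modified}.

{Owned, Shared, Invalid, Modified}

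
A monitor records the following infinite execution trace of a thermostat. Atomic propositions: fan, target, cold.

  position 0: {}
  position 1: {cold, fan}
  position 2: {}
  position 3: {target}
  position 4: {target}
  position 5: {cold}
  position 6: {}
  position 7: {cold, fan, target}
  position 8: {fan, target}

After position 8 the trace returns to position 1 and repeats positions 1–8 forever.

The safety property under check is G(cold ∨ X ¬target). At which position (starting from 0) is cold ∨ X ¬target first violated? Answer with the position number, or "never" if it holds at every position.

2

Check cold ∨ X ¬target at each position in order: 0 ✓, 1 ✓.
At position 2 the labels are {} and the next position 3 has {target}, so cold ∨ X ¬target is false there. This is the first violation.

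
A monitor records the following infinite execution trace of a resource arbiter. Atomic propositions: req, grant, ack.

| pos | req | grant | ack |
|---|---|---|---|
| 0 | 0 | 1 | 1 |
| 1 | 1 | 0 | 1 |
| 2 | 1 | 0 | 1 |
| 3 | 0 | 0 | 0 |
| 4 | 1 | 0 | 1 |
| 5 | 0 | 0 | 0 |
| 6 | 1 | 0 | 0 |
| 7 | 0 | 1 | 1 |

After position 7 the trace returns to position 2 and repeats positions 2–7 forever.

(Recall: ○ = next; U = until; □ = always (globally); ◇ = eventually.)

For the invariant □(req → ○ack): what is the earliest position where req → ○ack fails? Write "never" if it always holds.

2

Check req → ○ack at each position in order: 0 ✓, 1 ✓.
At position 2 the labels are {ack, req} and the next position 3 has {}, so req → ○ack is false there. This is the first violation.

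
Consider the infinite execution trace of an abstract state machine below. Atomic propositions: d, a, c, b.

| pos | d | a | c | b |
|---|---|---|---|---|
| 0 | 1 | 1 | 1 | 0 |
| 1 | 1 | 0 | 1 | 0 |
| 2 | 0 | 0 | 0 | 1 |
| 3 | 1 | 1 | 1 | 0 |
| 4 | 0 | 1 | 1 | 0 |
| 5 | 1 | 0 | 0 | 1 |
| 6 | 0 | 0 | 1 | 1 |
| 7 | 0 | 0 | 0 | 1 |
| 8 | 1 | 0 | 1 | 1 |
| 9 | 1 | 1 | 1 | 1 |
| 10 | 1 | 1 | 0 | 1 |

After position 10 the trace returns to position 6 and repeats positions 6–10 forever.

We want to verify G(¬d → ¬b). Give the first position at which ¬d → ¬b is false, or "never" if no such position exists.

2

Check ¬d → ¬b at each position in order: 0 ✓, 1 ✓.
At position 2 the labels are {b}, so ¬d → ¬b is false there. This is the first violation.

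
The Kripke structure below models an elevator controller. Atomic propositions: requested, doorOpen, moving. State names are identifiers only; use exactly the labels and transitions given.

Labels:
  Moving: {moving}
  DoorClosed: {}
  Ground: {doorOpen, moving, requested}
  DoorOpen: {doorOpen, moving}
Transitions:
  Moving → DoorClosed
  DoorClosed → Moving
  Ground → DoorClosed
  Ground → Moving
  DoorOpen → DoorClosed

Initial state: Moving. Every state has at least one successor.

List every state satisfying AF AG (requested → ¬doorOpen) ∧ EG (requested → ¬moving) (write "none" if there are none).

States satisfying AG (requested → ¬doorOpen): {Moving, DoorClosed, DoorOpen}.
States satisfying AF AG (requested → ¬doorOpen): {Moving, DoorClosed, Ground, DoorOpen}.
States satisfying requested → ¬moving: {Moving, DoorClosed, DoorOpen}.
States satisfying EG (requested → ¬moving): {Moving, DoorClosed, DoorOpen}.
States satisfying AF AG (requested → ¬doorOpen) ∧ EG (requested → ¬moving): {Moving, DoorClosed, DoorOpen}.

{Moving, DoorClosed, DoorOpen}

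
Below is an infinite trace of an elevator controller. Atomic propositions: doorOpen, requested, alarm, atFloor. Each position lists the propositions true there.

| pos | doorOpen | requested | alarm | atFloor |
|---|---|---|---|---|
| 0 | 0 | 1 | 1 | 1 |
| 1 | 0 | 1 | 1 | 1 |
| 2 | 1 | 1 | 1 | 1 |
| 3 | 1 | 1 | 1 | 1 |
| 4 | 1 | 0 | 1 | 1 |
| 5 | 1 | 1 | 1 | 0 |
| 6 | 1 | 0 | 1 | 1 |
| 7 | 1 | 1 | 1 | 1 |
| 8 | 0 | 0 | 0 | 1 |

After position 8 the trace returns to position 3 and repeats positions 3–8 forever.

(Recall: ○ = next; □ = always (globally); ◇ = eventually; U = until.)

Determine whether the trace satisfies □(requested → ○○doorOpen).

Holds

requested → ○○doorOpen holds at every position 0..8, and those are all positions ever visited, so □(requested → ○○doorOpen) holds.
Positions where requested holds: 0, 1, 2, 3, 5, 7.
Check ○○doorOpen at each: 0→ok, 1→ok, 2→ok, 3→ok, 5→ok, 7→ok.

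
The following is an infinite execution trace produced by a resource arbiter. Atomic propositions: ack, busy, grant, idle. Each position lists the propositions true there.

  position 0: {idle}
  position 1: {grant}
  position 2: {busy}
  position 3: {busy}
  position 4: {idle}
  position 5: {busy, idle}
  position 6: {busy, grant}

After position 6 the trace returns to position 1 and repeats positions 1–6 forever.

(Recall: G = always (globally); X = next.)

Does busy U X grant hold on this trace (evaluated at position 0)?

Walking from position 0: X grant first holds at position 0, and busy holds at every earlier position along the way, so busy U X grant holds.

Holds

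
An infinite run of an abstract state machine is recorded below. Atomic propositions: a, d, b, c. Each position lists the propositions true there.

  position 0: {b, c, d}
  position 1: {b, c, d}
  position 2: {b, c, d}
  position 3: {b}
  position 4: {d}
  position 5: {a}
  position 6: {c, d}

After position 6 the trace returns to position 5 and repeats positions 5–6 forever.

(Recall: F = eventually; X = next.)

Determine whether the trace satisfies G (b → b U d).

b → b U d holds at every position 0..6, and those are all positions ever visited, so G (b → b U d) holds.
Positions where b holds: 0, 1, 2, 3.
Check b U d at each: 0→ok, 1→ok, 2→ok, 3→ok.

Yes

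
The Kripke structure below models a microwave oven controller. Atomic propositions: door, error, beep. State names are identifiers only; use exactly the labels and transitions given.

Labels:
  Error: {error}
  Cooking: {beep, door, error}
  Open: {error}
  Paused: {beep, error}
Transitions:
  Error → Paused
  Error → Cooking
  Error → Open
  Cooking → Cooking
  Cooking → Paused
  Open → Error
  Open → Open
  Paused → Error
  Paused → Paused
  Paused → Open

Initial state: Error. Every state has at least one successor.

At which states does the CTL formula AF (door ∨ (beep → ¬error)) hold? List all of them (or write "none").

States satisfying door ∨ (beep → ¬error): {Error, Cooking, Open}.
States satisfying AF (door ∨ (beep → ¬error)): {Error, Cooking, Open}.

{Error, Cooking, Open}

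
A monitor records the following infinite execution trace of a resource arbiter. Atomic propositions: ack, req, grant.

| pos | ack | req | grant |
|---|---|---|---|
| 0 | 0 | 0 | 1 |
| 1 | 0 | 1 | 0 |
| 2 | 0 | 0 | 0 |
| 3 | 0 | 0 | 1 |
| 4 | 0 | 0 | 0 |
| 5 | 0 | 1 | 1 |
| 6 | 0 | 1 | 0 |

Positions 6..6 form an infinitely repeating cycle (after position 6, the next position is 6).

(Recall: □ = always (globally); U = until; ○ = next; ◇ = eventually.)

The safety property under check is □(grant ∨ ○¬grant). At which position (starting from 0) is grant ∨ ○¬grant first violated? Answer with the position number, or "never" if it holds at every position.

2

Check grant ∨ ○¬grant at each position in order: 0 ✓, 1 ✓.
At position 2 the labels are {} and the next position 3 has {grant}, so grant ∨ ○¬grant is false there. This is the first violation.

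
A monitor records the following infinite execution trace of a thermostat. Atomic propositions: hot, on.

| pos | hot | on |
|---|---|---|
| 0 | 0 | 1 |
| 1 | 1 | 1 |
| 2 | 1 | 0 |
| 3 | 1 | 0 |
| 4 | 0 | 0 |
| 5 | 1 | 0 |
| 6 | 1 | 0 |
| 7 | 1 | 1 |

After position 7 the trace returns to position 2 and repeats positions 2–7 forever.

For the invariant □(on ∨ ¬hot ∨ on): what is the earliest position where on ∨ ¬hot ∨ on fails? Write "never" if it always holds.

Check on ∨ ¬hot ∨ on at each position in order: 0 ✓, 1 ✓.
At position 2 the labels are {hot}, so on ∨ ¬hot ∨ on is false there. This is the first violation.

2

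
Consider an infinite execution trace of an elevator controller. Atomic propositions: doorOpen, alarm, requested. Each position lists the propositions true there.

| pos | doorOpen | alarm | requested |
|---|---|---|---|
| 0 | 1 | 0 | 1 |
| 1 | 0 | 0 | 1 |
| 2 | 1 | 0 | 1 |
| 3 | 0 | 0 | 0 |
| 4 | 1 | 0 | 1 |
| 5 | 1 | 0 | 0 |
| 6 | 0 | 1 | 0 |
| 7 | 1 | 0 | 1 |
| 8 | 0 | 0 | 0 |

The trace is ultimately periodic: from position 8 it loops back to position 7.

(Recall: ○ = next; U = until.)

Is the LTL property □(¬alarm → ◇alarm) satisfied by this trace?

Violated

¬alarm → ◇alarm must hold at every position from 0 onward. It fails at position 7, so □(¬alarm → ◇alarm) is false.
Positions where ¬alarm holds: 0, 1, 2, 3, 4, 5, 7, 8.
Check ◇alarm at each: 0→ok, 1→ok, 2→ok, 3→ok, 4→ok, 5→ok, 7→fails, 8→fails.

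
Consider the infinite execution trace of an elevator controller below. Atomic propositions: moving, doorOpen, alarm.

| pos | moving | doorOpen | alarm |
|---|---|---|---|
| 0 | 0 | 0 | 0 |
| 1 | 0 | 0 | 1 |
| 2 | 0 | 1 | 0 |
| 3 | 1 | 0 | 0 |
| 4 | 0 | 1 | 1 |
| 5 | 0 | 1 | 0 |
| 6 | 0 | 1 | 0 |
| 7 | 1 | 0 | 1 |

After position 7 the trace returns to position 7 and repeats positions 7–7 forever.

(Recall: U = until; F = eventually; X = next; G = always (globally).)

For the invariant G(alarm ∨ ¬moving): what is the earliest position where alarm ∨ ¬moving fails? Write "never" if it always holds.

Check alarm ∨ ¬moving at each position in order: 0 ✓, 1 ✓, 2 ✓.
At position 3 the labels are {moving}, so alarm ∨ ¬moving is false there. This is the first violation.

3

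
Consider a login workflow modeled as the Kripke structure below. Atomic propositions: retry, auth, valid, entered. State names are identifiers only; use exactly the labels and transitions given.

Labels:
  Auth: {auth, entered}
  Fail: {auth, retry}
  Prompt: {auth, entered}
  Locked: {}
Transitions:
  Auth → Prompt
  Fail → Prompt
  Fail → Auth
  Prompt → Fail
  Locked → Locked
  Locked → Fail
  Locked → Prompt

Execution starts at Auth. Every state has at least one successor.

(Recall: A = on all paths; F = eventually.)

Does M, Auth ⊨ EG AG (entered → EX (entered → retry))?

States satisfying AG (entered → EX (entered → retry)): ∅.
States satisfying EG AG (entered → EX (entered → retry)): ∅.
No suitable path/successor from Auth witnesses the formula.
Auth ∉ Sat(EG AG (entered → EX (entered → retry))).

Does not hold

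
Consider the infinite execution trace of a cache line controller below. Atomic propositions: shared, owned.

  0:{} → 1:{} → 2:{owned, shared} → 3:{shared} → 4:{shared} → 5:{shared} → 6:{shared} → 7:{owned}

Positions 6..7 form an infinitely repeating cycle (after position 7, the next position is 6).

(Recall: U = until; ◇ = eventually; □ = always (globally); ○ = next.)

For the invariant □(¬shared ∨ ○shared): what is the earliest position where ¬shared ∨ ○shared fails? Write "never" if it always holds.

Check ¬shared ∨ ○shared at each position in order: 0 ✓, 1 ✓, 2 ✓, 3 ✓, 4 ✓, 5 ✓.
At position 6 the labels are {shared} and the next position 7 has {owned}, so ¬shared ∨ ○shared is false there. This is the first violation.

6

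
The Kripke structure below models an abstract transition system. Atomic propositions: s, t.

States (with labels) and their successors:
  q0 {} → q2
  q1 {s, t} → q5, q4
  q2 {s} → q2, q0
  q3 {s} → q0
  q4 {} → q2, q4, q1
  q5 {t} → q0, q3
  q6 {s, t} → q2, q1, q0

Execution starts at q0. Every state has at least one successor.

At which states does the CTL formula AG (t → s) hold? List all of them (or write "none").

{q0, q2, q3}

States satisfying t → s: {q0, q1, q2, q3, q4, q6}.
States satisfying AG (t → s): {q0, q2, q3}.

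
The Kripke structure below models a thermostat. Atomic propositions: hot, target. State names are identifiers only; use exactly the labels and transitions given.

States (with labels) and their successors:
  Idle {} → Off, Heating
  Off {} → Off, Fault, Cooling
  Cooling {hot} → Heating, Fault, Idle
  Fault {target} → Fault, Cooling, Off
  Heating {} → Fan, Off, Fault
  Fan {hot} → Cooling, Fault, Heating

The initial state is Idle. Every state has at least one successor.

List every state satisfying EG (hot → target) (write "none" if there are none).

{Idle, Off, Fault, Heating}

States satisfying hot → target: {Idle, Off, Fault, Heating}.
States satisfying EG (hot → target): {Idle, Off, Fault, Heating}.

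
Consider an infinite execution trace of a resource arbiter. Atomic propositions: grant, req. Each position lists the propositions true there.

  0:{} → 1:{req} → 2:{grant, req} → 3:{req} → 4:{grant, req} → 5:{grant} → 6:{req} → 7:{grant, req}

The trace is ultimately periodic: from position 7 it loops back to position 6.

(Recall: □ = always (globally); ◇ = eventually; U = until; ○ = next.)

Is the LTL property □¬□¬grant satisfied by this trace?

Holds

¬□¬grant holds at every position 0..7, and those are all positions ever visited, so □¬□¬grant holds.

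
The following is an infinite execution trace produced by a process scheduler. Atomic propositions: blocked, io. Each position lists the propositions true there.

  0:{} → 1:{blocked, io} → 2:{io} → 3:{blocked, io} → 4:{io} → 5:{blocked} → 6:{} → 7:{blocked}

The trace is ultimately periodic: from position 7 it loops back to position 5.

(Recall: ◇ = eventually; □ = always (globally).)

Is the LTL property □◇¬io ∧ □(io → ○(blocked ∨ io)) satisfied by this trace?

Holds

◇¬io holds at every position 0..7, and those are all positions ever visited, so □◇¬io holds.
io → ○(blocked ∨ io) holds at every position 0..7, and those are all positions ever visited, so □(io → ○(blocked ∨ io)) holds.
Positions where io holds: 1, 2, 3, 4.
Check ○(blocked ∨ io) at each: 1→ok, 2→ok, 3→ok, 4→ok.
At position 0: □◇¬io is true; □(io → ○(blocked ∨ io)) is true; so □◇¬io ∧ □(io → ○(blocked ∨ io)) is true.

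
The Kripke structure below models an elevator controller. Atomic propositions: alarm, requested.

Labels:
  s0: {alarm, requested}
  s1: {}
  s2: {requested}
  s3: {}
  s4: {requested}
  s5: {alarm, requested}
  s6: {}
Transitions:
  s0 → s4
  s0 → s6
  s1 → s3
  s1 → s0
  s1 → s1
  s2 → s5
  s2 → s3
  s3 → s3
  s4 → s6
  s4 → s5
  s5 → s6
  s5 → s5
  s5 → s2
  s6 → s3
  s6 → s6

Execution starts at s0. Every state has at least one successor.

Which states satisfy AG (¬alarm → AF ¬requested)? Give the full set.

States satisfying ¬alarm → AF ¬requested: {s0, s1, s3, s5, s6}.
States satisfying AG (¬alarm → AF ¬requested): {s3, s6}.

{s3, s6}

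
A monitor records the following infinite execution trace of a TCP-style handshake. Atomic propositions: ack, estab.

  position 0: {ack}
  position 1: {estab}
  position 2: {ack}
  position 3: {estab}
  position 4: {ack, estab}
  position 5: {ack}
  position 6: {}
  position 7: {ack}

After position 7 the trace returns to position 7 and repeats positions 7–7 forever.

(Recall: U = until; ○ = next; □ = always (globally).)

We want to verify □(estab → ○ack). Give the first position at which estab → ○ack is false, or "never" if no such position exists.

estab → ○ack holds at every position 0..7, and those are all the positions the trace ever visits, so the invariant □(estab → ○ack) is never violated.

never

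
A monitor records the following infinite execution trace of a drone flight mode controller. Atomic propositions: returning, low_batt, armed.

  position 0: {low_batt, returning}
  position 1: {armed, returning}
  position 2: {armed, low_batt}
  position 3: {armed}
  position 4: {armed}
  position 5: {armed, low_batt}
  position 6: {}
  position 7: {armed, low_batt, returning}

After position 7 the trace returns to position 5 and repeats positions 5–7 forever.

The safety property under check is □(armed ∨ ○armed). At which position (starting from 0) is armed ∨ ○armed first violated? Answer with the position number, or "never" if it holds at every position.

armed ∨ ○armed holds at every position 0..7, and those are all the positions the trace ever visits, so the invariant □(armed ∨ ○armed) is never violated.

never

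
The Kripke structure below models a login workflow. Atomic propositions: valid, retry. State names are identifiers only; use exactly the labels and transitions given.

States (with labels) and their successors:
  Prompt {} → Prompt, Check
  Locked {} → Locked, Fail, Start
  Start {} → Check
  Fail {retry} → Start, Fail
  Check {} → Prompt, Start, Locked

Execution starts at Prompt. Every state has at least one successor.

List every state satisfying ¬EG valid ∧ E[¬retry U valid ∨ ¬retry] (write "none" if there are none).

States satisfying valid: ∅.
States satisfying EG valid: ∅.
States satisfying ¬EG valid: {Prompt, Locked, Start, Fail, Check}.
States satisfying ¬retry: {Prompt, Locked, Start, Check}.
States satisfying valid ∨ ¬retry: {Prompt, Locked, Start, Check}.
States satisfying E[¬retry U valid ∨ ¬retry]: {Prompt, Locked, Start, Check}.
States satisfying ¬EG valid ∧ E[¬retry U valid ∨ ¬retry]: {Prompt, Locked, Start, Check}.

{Prompt, Locked, Start, Check}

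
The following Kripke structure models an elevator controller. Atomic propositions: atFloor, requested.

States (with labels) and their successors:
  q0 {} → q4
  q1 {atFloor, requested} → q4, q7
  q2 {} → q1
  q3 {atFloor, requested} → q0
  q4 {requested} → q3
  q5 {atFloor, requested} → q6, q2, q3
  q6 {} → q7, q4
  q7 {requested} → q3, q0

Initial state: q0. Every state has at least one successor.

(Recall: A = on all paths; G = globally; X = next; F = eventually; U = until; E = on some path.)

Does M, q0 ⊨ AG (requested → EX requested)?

States satisfying requested → EX requested: {q0, q1, q2, q4, q5, q6, q7}.
States satisfying AG (requested → EX requested): ∅.
q3 is reachable from q0 and violates requested → EX requested, so AG fails at q0.
q0 ∉ Sat(AG (requested → EX requested)).

No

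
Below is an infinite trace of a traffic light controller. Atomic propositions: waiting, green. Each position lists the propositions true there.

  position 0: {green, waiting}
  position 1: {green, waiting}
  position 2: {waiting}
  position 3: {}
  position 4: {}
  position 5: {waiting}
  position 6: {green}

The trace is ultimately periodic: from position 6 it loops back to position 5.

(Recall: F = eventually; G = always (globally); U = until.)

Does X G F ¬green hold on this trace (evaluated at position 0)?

Satisfied

The position after 0 is 1; G F ¬green is true there.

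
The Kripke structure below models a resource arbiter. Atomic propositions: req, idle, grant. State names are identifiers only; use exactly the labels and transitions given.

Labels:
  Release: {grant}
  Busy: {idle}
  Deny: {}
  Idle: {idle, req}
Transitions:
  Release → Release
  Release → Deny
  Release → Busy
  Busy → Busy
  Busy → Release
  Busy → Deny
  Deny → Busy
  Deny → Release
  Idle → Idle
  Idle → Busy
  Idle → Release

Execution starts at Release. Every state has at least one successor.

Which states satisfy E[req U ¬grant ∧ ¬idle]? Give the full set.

States satisfying req: {Idle}.
States satisfying ¬grant ∧ ¬idle: {Deny}.
States satisfying E[req U ¬grant ∧ ¬idle]: {Deny}.

{Deny}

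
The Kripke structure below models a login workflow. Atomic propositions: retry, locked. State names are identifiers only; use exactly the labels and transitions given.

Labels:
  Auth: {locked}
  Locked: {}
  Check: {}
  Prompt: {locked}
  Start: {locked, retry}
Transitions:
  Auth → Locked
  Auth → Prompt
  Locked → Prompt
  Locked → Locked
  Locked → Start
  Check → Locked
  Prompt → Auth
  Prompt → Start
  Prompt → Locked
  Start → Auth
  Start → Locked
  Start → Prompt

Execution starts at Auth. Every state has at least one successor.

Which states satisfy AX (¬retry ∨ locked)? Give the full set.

States satisfying ¬retry ∨ locked: {Auth, Locked, Check, Prompt, Start}.
States satisfying AX (¬retry ∨ locked): {Auth, Locked, Check, Prompt, Start}.

{Auth, Locked, Check, Prompt, Start}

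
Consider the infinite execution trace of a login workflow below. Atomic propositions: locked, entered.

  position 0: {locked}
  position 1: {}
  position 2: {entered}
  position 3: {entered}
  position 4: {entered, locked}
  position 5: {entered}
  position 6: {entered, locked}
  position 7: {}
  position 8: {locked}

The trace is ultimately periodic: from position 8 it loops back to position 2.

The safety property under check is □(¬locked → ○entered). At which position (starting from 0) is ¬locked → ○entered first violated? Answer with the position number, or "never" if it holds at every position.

7

Check ¬locked → ○entered at each position in order: 0 ✓, 1 ✓, 2 ✓, 3 ✓, 4 ✓, 5 ✓, 6 ✓.
At position 7 the labels are {} and the next position 8 has {locked}, so ¬locked → ○entered is false there. This is the first violation.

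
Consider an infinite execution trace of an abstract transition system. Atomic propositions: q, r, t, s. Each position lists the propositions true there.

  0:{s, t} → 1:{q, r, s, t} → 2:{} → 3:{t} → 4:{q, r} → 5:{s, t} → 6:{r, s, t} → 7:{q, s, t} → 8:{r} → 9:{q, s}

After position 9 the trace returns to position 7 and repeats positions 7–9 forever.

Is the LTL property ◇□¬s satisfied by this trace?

Does not hold

□¬s is false at every position 0..9, so it never becomes true and ◇□¬s fails.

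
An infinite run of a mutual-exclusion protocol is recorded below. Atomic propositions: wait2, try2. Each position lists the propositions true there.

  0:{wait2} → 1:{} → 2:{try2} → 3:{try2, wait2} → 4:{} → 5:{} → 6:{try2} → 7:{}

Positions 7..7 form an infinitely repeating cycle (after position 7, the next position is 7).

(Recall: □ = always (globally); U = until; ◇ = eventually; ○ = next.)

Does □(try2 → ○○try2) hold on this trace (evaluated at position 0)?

Violated

try2 → ○○try2 must hold at every position from 0 onward. It fails at position 2, so □(try2 → ○○try2) is false.
Positions where try2 holds: 2, 3, 6.
Check ○○try2 at each: 2→fails, 3→fails, 6→fails.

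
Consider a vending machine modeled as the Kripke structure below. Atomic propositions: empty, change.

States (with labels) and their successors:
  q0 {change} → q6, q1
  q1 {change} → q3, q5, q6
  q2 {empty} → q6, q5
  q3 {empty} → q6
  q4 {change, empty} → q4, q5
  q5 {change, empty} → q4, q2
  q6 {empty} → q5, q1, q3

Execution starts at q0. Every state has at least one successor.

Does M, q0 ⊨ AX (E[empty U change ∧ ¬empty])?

States satisfying E[empty U change ∧ ¬empty]: {q0, q1, q2, q3, q4, q5, q6}.
States satisfying AX (E[empty U change ∧ ¬empty]): {q0, q1, q2, q3, q4, q5, q6}.
q0 ∈ Sat(AX (E[empty U change ∧ ¬empty])).

Holds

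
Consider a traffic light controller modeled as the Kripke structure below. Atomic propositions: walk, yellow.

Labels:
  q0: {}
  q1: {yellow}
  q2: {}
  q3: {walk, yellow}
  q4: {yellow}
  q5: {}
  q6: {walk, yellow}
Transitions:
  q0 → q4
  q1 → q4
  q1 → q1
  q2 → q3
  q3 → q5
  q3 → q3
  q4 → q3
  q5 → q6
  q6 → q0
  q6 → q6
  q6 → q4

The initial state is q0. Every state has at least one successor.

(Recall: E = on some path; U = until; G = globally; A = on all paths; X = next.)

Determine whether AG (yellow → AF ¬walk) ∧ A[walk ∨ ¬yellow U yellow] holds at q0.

Does not hold

States satisfying yellow → AF ¬walk: {q0, q1, q2, q4, q5}.
States satisfying AG (yellow → AF ¬walk): ∅.
States satisfying walk ∨ ¬yellow: {q0, q2, q3, q5, q6}.
States satisfying yellow: {q1, q3, q4, q6}.
States satisfying A[walk ∨ ¬yellow U yellow]: {q0, q1, q2, q3, q4, q5, q6}.
States satisfying AG (yellow → AF ¬walk) ∧ A[walk ∨ ¬yellow U yellow]: ∅.
q0 ∉ Sat(AG (yellow → AF ¬walk) ∧ A[walk ∨ ¬yellow U yellow]).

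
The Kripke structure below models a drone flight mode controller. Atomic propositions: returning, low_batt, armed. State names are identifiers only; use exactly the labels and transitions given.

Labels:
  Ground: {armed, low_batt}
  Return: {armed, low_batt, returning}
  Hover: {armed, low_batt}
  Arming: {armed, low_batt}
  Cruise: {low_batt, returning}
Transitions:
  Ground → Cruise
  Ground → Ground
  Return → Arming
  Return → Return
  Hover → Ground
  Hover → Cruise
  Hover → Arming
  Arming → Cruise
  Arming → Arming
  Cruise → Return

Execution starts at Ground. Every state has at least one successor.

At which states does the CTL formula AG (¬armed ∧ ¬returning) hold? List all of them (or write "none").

none

States satisfying ¬armed ∧ ¬returning: ∅.
States satisfying AG (¬armed ∧ ¬returning): ∅.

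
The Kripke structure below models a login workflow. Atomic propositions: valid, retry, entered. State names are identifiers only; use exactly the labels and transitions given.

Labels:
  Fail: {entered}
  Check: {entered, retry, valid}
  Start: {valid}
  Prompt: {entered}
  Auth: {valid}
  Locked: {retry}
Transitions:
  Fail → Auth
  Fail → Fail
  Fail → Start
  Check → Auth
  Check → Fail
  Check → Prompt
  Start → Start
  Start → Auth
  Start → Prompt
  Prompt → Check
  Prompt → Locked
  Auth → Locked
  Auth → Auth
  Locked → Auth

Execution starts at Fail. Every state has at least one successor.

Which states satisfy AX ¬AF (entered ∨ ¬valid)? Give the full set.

{Locked}

States satisfying ¬AF (entered ∨ ¬valid): {Start, Auth}.
States satisfying AX ¬AF (entered ∨ ¬valid): {Locked}.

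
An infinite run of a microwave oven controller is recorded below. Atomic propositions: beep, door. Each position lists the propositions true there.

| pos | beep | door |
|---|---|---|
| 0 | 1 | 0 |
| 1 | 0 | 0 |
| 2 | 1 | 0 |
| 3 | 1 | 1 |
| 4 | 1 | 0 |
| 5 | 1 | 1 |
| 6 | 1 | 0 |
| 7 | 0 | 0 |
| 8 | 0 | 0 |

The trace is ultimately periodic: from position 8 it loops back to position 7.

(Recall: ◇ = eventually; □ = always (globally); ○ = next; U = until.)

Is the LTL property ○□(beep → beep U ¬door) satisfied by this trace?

Yes

The position after 0 is 1; □(beep → beep U ¬door) is true there.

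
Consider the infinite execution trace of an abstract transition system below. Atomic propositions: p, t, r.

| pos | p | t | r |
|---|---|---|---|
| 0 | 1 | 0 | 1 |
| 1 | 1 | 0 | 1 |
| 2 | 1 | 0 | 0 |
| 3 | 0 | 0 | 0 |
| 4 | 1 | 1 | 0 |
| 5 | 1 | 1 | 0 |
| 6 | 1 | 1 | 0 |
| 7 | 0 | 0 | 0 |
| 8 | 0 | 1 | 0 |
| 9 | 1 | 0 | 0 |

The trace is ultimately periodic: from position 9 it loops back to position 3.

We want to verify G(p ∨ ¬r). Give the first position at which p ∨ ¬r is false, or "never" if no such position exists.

never

p ∨ ¬r holds at every position 0..9, and those are all the positions the trace ever visits, so the invariant G(p ∨ ¬r) is never violated.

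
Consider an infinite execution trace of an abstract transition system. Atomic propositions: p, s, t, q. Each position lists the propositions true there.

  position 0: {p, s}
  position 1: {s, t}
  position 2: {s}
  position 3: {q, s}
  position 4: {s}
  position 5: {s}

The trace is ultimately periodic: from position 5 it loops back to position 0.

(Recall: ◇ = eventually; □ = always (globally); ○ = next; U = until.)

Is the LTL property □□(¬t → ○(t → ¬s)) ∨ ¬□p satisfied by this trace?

Satisfied

□(¬t → ○(t → ¬s)) must hold at every position from 0 onward. It fails at position 0, so □□(¬t → ○(t → ¬s)) is false.
At position 0: □□(¬t → ○(t → ¬s)) is false; ¬□p is true; so □□(¬t → ○(t → ¬s)) ∨ ¬□p is true.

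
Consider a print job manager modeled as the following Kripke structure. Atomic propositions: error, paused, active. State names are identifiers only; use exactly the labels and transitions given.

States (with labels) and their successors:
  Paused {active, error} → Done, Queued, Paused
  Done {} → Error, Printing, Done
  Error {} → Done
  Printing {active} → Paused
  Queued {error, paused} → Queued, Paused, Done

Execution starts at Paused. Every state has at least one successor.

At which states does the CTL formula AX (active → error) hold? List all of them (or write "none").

{Paused, Error, Printing, Queued}

States satisfying active → error: {Paused, Done, Error, Queued}.
States satisfying AX (active → error): {Paused, Error, Printing, Queued}.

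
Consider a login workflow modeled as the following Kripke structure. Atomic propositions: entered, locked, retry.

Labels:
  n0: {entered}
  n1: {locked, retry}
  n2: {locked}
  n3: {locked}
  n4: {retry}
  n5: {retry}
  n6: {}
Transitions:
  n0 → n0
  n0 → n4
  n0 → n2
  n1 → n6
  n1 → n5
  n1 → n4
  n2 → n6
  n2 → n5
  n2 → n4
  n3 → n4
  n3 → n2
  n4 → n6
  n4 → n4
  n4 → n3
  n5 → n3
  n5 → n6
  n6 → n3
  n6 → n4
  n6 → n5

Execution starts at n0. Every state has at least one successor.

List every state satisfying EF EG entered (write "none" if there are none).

{n0}

States satisfying EG entered: {n0}.
States satisfying EF EG entered: {n0}.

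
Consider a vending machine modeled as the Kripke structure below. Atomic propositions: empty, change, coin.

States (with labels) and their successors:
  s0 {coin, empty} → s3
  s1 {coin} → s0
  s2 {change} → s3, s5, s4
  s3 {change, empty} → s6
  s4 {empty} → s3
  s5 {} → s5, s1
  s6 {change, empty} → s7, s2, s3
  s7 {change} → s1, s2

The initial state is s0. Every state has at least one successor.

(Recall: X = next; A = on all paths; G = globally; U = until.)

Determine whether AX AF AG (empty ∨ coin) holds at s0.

Does not hold

States satisfying AF AG (empty ∨ coin): ∅.
States satisfying AX AF AG (empty ∨ coin): ∅.
s0 ∉ Sat(AX AF AG (empty ∨ coin)).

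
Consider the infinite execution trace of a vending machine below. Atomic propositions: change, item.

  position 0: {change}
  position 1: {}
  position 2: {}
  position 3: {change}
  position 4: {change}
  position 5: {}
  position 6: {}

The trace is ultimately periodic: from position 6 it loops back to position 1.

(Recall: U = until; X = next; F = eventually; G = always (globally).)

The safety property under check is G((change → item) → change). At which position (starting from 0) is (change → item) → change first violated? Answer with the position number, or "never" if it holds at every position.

Check (change → item) → change at each position in order: 0 ✓.
At position 1 the labels are {}, so (change → item) → change is false there. This is the first violation.

1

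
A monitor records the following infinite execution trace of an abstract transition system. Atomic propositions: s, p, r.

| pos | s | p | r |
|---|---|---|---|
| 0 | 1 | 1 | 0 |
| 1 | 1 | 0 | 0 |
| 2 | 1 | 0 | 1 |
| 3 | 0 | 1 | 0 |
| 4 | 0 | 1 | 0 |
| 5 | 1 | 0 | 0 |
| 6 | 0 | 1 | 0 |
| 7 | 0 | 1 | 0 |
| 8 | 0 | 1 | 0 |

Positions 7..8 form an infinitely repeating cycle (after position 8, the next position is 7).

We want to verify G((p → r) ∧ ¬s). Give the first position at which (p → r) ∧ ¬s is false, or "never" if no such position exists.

At position 0 the labels are {p, s}, so (p → r) ∧ ¬s is false there. This is the first violation.

0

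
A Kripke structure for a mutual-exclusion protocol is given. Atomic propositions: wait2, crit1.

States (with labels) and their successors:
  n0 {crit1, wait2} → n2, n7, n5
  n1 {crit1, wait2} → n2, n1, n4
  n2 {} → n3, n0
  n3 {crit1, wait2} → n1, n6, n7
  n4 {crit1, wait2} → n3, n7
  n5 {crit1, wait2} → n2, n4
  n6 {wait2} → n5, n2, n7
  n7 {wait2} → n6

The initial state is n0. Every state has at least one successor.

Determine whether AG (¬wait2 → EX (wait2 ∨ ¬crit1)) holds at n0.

States satisfying ¬wait2 → EX (wait2 ∨ ¬crit1): {n0, n1, n2, n3, n4, n5, n6, n7}.
States satisfying AG (¬wait2 → EX (wait2 ∨ ¬crit1)): {n0, n1, n2, n3, n4, n5, n6, n7}.
Every state reachable from n0 satisfies ¬wait2 → EX (wait2 ∨ ¬crit1).
n0 ∈ Sat(AG (¬wait2 → EX (wait2 ∨ ¬crit1))).

Satisfied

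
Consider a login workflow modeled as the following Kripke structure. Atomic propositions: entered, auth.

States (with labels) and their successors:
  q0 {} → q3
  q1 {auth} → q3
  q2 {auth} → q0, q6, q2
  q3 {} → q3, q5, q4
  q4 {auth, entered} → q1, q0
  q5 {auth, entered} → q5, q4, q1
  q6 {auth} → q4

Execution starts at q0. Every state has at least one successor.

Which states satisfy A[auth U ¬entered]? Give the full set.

States satisfying auth: {q1, q2, q4, q5, q6}.
States satisfying ¬entered: {q0, q1, q2, q3, q6}.
States satisfying A[auth U ¬entered]: {q0, q1, q2, q3, q4, q6}.

{q0, q1, q2, q3, q4, q6}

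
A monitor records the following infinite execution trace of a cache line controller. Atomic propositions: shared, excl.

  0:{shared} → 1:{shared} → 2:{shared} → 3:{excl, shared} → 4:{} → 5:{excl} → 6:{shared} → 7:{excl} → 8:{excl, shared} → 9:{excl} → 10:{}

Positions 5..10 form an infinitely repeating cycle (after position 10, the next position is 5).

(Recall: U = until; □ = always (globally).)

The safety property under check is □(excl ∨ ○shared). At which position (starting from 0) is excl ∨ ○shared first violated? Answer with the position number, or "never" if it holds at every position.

Check excl ∨ ○shared at each position in order: 0 ✓, 1 ✓, 2 ✓, 3 ✓.
At position 4 the labels are {} and the next position 5 has {excl}, so excl ∨ ○shared is false there. This is the first violation.

4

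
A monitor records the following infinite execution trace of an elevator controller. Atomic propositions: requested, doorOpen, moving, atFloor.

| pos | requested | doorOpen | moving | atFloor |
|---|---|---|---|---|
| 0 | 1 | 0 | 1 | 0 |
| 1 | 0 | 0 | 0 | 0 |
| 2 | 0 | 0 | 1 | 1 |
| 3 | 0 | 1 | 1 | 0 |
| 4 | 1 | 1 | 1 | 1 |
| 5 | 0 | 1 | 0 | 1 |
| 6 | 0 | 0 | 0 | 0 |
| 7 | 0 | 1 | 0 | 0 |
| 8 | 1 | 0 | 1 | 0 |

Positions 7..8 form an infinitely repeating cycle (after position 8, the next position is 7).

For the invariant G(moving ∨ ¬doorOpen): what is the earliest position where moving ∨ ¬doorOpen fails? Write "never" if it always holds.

Check moving ∨ ¬doorOpen at each position in order: 0 ✓, 1 ✓, 2 ✓, 3 ✓, 4 ✓.
At position 5 the labels are {atFloor, doorOpen}, so moving ∨ ¬doorOpen is false there. This is the first violation.

5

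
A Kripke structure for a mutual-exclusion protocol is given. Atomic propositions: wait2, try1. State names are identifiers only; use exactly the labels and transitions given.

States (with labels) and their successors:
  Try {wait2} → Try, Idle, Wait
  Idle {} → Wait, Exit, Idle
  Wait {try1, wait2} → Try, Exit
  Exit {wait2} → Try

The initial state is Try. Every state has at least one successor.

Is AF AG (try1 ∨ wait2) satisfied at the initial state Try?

States satisfying AG (try1 ∨ wait2): ∅.
States satisfying AF AG (try1 ∨ wait2): ∅.
There is a path from Try along which AG (try1 ∨ wait2) never holds.
Try ∉ Sat(AF AG (try1 ∨ wait2)).

Does not hold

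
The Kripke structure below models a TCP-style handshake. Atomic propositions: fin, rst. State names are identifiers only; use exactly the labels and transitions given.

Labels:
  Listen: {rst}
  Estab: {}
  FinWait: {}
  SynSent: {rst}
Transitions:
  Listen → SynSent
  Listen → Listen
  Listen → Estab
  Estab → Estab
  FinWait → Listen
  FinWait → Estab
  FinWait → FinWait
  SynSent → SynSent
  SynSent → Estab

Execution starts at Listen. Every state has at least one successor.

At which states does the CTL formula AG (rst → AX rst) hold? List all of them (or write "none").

{Estab}

States satisfying rst → AX rst: {Estab, FinWait}.
States satisfying AG (rst → AX rst): {Estab}.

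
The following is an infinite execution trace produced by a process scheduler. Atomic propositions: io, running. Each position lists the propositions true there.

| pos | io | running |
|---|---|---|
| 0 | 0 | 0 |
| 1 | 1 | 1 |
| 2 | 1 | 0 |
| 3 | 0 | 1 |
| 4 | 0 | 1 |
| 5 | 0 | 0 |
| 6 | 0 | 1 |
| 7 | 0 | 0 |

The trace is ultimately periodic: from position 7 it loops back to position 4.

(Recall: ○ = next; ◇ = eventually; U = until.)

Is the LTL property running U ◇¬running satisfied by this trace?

Holds

Walking from position 0: ◇¬running first holds at position 0, and running holds at every earlier position along the way, so running U ◇¬running holds.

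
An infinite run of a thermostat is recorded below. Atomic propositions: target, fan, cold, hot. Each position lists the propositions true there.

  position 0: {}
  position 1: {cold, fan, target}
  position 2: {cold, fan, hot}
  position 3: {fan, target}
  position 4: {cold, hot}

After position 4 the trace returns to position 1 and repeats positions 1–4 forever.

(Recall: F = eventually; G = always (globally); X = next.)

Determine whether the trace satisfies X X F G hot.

The position after 0 is 1; X F G hot is false there.

Does not hold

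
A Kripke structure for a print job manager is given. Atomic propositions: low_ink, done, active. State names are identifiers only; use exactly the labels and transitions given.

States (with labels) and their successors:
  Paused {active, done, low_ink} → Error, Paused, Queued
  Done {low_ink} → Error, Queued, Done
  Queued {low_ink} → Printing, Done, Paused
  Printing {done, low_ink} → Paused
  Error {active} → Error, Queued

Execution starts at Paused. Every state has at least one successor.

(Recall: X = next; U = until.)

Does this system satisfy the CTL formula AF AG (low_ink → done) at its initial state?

States satisfying AG (low_ink → done): ∅.
States satisfying AF AG (low_ink → done): ∅.
There is a path from Paused along which AG (low_ink → done) never holds.
Paused ∉ Sat(AF AG (low_ink → done)).

Does not hold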